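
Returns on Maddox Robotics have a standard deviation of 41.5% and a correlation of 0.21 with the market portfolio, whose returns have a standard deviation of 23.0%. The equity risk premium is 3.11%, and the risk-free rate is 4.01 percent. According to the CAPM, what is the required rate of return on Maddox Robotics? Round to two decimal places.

5.19%

β = ρ × σ_i / σ_m = 0.21 × 41.5% / 23.0% = 0.3789
E(R) = 4.01% + 0.3789 × 3.11% = 5.19%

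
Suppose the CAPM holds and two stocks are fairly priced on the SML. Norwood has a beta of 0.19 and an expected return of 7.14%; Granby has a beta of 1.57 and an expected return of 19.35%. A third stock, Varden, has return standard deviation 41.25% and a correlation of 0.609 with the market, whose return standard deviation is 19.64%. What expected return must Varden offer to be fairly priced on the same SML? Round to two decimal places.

MRP = (19.35% − 7.14%) / (1.57 − 0.19) = 8.8478%
R_f = 7.14% − 0.19 × 8.8478% = 5.4589%
β_Varden = ρ·σ_i/σ_m = 0.609 × 41.25 / 19.64 = 1.2791
E(R_Varden) = R_f + β × MRP = 5.4589% + 1.2791 × 8.8478% = 16.78%

16.78%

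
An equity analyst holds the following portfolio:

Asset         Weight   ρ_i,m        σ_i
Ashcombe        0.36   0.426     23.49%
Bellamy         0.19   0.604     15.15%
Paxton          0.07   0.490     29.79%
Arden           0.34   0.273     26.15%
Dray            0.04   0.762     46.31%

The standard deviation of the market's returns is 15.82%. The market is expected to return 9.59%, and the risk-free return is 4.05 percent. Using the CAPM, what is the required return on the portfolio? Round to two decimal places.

β_Ashcombe = 0.426 × 23.49% / 15.82% = 0.6325
β_Bellamy = 0.604 × 15.15% / 15.82% = 0.5784
β_Paxton = 0.490 × 29.79% / 15.82% = 0.9227
β_Arden = 0.273 × 26.15% / 15.82% = 0.4513
β_Dray = 0.762 × 46.31% / 15.82% = 2.2306
β_P = Σ w_i β_i = 0.36×0.6325 + 0.19×0.5784 + 0.07×0.9227 + 0.34×0.4513 + 0.04×2.2306 = 0.6449
MRP = 9.59% − 4.05% = 5.54%
E(R_P) = R_f + β_P × MRP = 4.05% + 0.6449 × 5.54% = 7.62%

7.62%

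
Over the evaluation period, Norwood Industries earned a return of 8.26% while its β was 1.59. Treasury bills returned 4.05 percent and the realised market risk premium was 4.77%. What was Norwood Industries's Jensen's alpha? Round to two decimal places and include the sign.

-3.37%

CAPM benchmark = R_f + β(R_m − R_f) = 4.05% + 1.59 × 4.77% = 11.6343%
α = actual − benchmark = 8.26% − 11.6343% = -3.37%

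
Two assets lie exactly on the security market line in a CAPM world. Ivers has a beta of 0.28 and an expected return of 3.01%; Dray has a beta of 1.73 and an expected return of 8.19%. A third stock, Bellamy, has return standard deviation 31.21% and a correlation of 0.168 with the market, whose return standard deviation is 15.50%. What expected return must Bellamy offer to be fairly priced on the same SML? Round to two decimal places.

MRP = (8.19% − 3.01%) / (1.73 − 0.28) = 3.5724%
R_f = 3.01% − 0.28 × 3.5724% = 2.0097%
β_Bellamy = ρ·σ_i/σ_m = 0.168 × 31.21 / 15.50 = 0.3383
E(R_Bellamy) = R_f + β × MRP = 2.0097% + 0.3383 × 3.5724% = 3.22%

3.22%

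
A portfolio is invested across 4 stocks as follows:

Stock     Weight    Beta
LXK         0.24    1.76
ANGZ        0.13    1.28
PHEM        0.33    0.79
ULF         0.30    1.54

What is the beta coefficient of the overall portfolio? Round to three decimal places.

1.312

β_P = Σ w_i β_i = 0.24×1.76 + 0.13×1.28 + 0.33×0.79 + 0.30×1.54 = 1.3115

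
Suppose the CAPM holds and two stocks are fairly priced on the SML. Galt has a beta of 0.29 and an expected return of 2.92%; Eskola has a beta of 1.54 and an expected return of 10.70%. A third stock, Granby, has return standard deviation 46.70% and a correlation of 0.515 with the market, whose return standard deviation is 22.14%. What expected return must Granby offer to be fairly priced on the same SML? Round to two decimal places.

7.88%

MRP = (10.70% − 2.92%) / (1.54 − 0.29) = 6.2240%
R_f = 2.92% − 0.29 × 6.2240% = 1.1150%
β_Granby = ρ·σ_i/σ_m = 0.515 × 46.70 / 22.14 = 1.0863
E(R_Granby) = R_f + β × MRP = 1.1150% + 1.0863 × 6.2240% = 7.88%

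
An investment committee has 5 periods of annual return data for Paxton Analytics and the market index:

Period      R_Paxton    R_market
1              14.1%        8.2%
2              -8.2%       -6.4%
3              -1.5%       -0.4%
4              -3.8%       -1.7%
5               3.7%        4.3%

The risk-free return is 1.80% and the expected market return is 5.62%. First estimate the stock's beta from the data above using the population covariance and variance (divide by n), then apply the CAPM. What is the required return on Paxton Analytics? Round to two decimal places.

Mean R_i = (14.1 − 8.2 − 1.5 − 3.8 + 3.7) / 5 = 0.8600%
Mean R_m = (8.2 − 6.4 − 0.4 − 1.7 + 4.3) / 5 = 0.8000%
Σ(R_i − R̄_i)(R_m − R̄_m) = 187.6300  ⇒  Cov = 187.6300 / 5 = 37.5260
Σ(R_m − R̄_m)² = 126.5400  ⇒  Var(R_m) = 126.5400 / 5 = 25.3080
β = Cov / Var(R_m) = 37.5260 / 25.3080 = 1.4828
MRP = 5.62% − 1.80% = 3.82%
E(R) = R_f + β × MRP = 1.80% + 1.4828 × 3.82% = 7.46%

7.46%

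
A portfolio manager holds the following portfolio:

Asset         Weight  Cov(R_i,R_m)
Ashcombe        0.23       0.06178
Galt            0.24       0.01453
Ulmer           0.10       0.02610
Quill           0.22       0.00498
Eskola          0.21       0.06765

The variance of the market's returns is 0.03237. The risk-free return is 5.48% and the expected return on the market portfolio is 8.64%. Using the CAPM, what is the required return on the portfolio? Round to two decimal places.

8.96%

β_Ashcombe = 0.06178 / 0.03237 = 1.9086
β_Galt = 0.01453 / 0.03237 = 0.4489
β_Ulmer = 0.02610 / 0.03237 = 0.8063
β_Quill = 0.00498 / 0.03237 = 0.1538
β_Eskola = 0.06765 / 0.03237 = 2.0899
β_P = Σ w_i β_i = 0.23×1.9086 + 0.24×0.4489 + 0.10×0.8063 + 0.22×0.1538 + 0.21×2.0899 = 1.1001
MRP = 8.64% − 5.48% = 3.16%
E(R_P) = R_f + β_P × MRP = 5.48% + 1.1001 × 3.16% = 8.96%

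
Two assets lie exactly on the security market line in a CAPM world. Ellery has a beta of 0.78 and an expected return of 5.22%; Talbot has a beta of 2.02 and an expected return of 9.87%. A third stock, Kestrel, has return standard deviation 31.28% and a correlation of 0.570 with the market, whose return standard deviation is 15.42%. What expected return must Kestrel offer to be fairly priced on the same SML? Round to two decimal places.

MRP = (9.87% − 5.22%) / (2.02 − 0.78) = 3.7500%
R_f = 5.22% − 0.78 × 3.7500% = 2.2950%
β_Kestrel = ρ·σ_i/σ_m = 0.570 × 31.28 / 15.42 = 1.1563
E(R_Kestrel) = R_f + β × MRP = 2.2950% + 1.1563 × 3.7500% = 6.63%

6.63%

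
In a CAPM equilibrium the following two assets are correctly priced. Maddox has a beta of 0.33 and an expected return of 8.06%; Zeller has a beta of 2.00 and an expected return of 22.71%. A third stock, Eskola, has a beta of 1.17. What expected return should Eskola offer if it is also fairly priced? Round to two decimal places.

15.43%

MRP (SML slope) = (22.71% − 8.06%) / (2.00 − 0.33) = 14.65% / 1.67 = 8.7725%
R_f (intercept) = 8.06% − 0.33 × 8.7725% = 5.1651%
E(R_Eskola) = R_f + β × MRP = 5.1651% + 1.17 × 8.7725% = 15.43%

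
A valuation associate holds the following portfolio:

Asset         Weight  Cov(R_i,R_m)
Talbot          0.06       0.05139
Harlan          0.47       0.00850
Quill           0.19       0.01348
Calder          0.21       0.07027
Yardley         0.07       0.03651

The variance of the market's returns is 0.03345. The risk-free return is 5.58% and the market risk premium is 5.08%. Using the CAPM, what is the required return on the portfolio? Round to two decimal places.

9.67%

β_Talbot = 0.05139 / 0.03345 = 1.5363
β_Harlan = 0.00850 / 0.03345 = 0.2541
β_Quill = 0.01348 / 0.03345 = 0.4030
β_Calder = 0.07027 / 0.03345 = 2.1007
β_Yardley = 0.03651 / 0.03345 = 1.0915
β_P = Σ w_i β_i = 0.06×1.5363 + 0.47×0.2541 + 0.19×0.4030 + 0.21×2.1007 + 0.07×1.0915 = 0.8057
E(R_P) = R_f + β_P × MRP = 5.58% + 0.8057 × 5.08% = 9.67%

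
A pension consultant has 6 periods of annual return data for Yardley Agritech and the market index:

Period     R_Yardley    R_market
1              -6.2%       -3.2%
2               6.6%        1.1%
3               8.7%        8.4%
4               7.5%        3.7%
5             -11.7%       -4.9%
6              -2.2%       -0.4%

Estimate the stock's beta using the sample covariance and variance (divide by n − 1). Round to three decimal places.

1.584

Mean R_i = (-6.2 + 6.6 + 8.7 + 7.5 − 11.7 − 2.2) / 6 = 0.4500%
Mean R_m = (-3.2 + 1.1 + 8.4 + 3.7 − 4.9 − 0.4) / 6 = 0.7833%
Σ(R_i − R̄_i)(R_m − R̄_m) = 184.0250  ⇒  Cov = 184.0250 / 5 = 36.8050
Σ(R_m − R̄_m)² = 116.1883  ⇒  Var(R_m) = 116.1883 / 5 = 23.2377
β = Cov / Var(R_m) = 36.8050 / 23.2377 = 1.5838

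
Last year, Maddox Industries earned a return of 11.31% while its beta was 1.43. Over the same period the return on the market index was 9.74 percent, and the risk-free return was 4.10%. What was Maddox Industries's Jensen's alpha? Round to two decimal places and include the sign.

Market excess return = 9.74% − 4.10% = 5.64%
CAPM benchmark = R_f + β(R_m − R_f) = 4.10% + 1.43 × 5.64% = 12.1652%
α = actual − benchmark = 11.31% − 12.1652% = -0.86%

-0.86%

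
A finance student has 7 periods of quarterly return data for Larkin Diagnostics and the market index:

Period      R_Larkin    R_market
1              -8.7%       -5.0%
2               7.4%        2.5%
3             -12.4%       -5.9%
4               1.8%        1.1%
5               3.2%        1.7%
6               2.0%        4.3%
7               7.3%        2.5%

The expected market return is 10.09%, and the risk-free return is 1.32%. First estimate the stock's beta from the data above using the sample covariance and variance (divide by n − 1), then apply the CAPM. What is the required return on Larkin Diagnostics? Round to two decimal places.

17.00%

Mean R_i = (-8.7 + 7.4 − 12.4 + 1.8 + 3.2 + 2.0 + 7.3) / 7 = 0.0857%
Mean R_m = (-5.0 + 2.5 − 5.9 + 1.1 + 1.7 + 4.3 + 2.5) / 7 = 0.1714%
Σ(R_i − R̄_i)(R_m − R̄_m) = 169.3271  ⇒  Cov = 169.3271 / 6 = 28.2212
Σ(R_m − R̄_m)² = 94.6943  ⇒  Var(R_m) = 94.6943 / 6 = 15.7824
β = Cov / Var(R_m) = 28.2212 / 15.7824 = 1.7881
MRP = 10.09% − 1.32% = 8.77%
E(R) = R_f + β × MRP = 1.32% + 1.7881 × 8.77% = 17.00%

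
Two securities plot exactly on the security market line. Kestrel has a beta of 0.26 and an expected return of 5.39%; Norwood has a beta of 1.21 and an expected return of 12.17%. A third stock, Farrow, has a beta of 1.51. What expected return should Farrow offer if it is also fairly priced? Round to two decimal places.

14.31%

MRP (SML slope) = (12.17% − 5.39%) / (1.21 − 0.26) = 6.78% / 0.95 = 7.1368%
R_f (intercept) = 5.39% − 0.26 × 7.1368% = 3.5344%
E(R_Farrow) = R_f + β × MRP = 3.5344% + 1.51 × 7.1368% = 14.31%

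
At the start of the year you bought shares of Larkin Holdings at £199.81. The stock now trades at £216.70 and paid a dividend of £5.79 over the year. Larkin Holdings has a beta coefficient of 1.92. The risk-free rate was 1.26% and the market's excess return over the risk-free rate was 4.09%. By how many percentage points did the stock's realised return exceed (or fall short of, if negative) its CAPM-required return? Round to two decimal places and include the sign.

Realised HPR = (P1 + D1 − P0) / P0 = (216.70 + 5.79 − 199.81) / 199.81 = 22.68 / 199.81 = 11.3508%
CAPM required = R_f + β·MRP = 1.26% + 1.92 × 4.09% = 9.1128%
α = realised − required = 11.3508% − 9.1128% = +2.24%

+2.24%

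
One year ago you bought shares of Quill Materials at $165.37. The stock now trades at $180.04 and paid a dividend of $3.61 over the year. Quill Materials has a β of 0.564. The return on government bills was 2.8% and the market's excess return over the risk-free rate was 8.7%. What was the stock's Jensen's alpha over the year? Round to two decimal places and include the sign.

+3.35%

Realised HPR = (P1 + D1 − P0) / P0 = (180.04 + 3.61 − 165.37) / 165.37 = 18.28 / 165.37 = 11.0540%
CAPM required = R_f + β·MRP = 2.8% + 0.564 × 8.7% = 7.7068%
α = realised − required = 11.0540% − 7.7068% = +3.35%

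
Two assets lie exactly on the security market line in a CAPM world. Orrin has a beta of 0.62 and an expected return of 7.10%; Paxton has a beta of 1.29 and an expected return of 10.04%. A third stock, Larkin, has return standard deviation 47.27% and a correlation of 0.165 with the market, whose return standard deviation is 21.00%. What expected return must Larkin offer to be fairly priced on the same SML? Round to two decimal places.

MRP = (10.04% − 7.10%) / (1.29 − 0.62) = 4.3881%
R_f = 7.10% − 0.62 × 4.3881% = 4.3794%
β_Larkin = ρ·σ_i/σ_m = 0.165 × 47.27 / 21.00 = 0.3714
E(R_Larkin) = R_f + β × MRP = 4.3794% + 0.3714 × 4.3881% = 6.01%

6.01%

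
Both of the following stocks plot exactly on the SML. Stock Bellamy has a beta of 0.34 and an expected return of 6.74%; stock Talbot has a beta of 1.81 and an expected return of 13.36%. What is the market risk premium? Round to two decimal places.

4.50%

Both satisfy E(R) = R_f + β·MRP, so the slope of the SML is
MRP = (13.36% − 6.74%) / (1.81 − 0.34) = 6.62% / 1.47 = 4.5034%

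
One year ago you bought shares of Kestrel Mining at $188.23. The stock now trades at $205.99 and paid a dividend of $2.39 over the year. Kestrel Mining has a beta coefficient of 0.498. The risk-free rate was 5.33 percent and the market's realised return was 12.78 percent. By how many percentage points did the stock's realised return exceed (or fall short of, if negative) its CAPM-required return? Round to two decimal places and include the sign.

Realised HPR = (P1 + D1 − P0) / P0 = (205.99 + 2.39 − 188.23) / 188.23 = 20.15 / 188.23 = 10.7050%
MRP = 12.78% − 5.33% = 7.45%
CAPM required = R_f + β·MRP = 5.33% + 0.498 × 7.45% = 9.04010%
α = realised − required = 10.7050% − 9.04010% = +1.66%

+1.66%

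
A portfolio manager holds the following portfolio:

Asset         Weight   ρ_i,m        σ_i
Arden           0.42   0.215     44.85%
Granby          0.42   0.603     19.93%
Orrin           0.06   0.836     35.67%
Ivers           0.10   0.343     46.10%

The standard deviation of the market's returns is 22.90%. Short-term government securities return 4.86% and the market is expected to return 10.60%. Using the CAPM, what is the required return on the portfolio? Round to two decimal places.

7.99%

β_Arden = 0.215 × 44.85% / 22.90% = 0.4211
β_Granby = 0.603 × 19.93% / 22.90% = 0.5248
β_Orrin = 0.836 × 35.67% / 22.90% = 1.3022
β_Ivers = 0.343 × 46.10% / 22.90% = 0.6905
β_P = Σ w_i β_i = 0.42×0.4211 + 0.42×0.5248 + 0.06×1.3022 + 0.10×0.6905 = 0.5445
MRP = 10.60% − 4.86% = 5.74%
E(R_P) = R_f + β_P × MRP = 4.86% + 0.5445 × 5.74% = 7.99%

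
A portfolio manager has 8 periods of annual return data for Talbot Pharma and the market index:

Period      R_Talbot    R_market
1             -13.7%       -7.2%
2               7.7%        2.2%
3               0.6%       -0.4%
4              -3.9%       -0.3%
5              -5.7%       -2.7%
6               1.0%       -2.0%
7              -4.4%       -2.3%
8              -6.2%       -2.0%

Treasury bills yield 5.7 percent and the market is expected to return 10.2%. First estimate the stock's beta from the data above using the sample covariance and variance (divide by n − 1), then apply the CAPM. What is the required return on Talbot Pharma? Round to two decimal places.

15.25%

Mean R_i = (-13.7 + 7.7 + 0.6 − 3.9 − 5.7 + 1.0 − 4.4 − 6.2) / 8 = -3.0750%
Mean R_m = (-7.2 + 2.2 − 0.4 − 0.3 − 2.7 − 2.0 − 2.3 − 2.0) / 8 = -1.8375%
Σ(R_i − R̄_i)(R_m − R̄_m) = 107.2175  ⇒  Cov = 107.2175 / 7 = 15.3168
Σ(R_m − R̄_m)² = 50.4988  ⇒  Var(R_m) = 50.4988 / 7 = 7.2141
β = Cov / Var(R_m) = 15.3168 / 7.2141 = 2.1232
MRP = 10.2% − 5.7% = 4.50%
E(R) = R_f + β × MRP = 5.7% + 2.1232 × 4.5% = 15.25%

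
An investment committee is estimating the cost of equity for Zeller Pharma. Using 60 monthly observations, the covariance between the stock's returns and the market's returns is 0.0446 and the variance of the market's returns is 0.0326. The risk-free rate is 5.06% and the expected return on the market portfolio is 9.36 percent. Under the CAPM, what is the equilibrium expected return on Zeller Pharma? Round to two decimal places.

β = Cov(R_i, R_m) / Var(R_m) = 0.0446 / 0.0326 = 1.3681
MRP = 9.36% − 5.06% = 4.30%
E(R) = R_f + β × MRP = 5.06% + 1.3681 × 4.30% = 10.94%

10.94%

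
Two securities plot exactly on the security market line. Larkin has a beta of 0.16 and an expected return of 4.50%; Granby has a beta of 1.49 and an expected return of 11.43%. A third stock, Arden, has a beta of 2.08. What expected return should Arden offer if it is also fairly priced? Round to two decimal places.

MRP (SML slope) = (11.43% − 4.50%) / (1.49 − 0.16) = 6.93% / 1.33 = 5.2105%
R_f (intercept) = 4.50% − 0.16 × 5.2105% = 3.6663%
E(R_Arden) = R_f + β × MRP = 3.6663% + 2.08 × 5.2105% = 14.50%

14.50%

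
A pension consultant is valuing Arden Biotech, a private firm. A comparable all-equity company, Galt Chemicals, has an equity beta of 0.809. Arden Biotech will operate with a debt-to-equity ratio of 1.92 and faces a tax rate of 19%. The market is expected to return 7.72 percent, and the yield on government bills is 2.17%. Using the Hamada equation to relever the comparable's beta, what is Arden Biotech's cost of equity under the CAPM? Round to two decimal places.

β_L = β_U × [1 + (1 − t)(D/E)] = 0.809 × [1 + (1 − 0.19) × 1.92]
    = 0.809 × [1 + 0.81 × 1.92] = 0.809 × 2.5552 = 2.0672
MRP = 7.72% − 2.17% = 5.55%
E(R) = R_f + β_L × MRP = 2.17% + 2.0672 × 5.55% = 13.64%

13.64%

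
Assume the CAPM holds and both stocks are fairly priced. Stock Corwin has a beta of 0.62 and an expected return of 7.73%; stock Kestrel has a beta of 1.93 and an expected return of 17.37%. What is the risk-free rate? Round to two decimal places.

Both satisfy E(R) = R_f + β·MRP, so the slope of the SML is
MRP = (17.37% − 7.73%) / (1.93 − 0.62) = 9.64% / 1.31 = 7.3588%
R_f = E(R_Corwin) − β_Corwin·MRP = 7.73% − 0.62 × 7.3588% = 3.1675%

3.17%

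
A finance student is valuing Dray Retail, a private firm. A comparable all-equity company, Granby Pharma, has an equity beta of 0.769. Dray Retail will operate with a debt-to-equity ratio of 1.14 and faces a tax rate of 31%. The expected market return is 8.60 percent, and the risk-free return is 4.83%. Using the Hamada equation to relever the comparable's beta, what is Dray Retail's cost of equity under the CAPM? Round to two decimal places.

10.01%

β_L = β_U × [1 + (1 − t)(D/E)] = 0.769 × [1 + (1 − 0.31) × 1.14]
    = 0.769 × [1 + 0.69 × 1.14] = 0.769 × 1.7866 = 1.3739
MRP = 8.60% − 4.83% = 3.77%
E(R) = R_f + β_L × MRP = 4.83% + 1.3739 × 3.77% = 10.01%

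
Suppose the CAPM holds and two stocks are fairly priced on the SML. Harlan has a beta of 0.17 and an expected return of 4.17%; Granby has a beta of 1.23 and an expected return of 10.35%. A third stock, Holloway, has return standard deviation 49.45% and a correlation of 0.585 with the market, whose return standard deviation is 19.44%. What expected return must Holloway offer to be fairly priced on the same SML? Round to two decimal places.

11.85%

MRP = (10.35% − 4.17%) / (1.23 − 0.17) = 5.8302%
R_f = 4.17% − 0.17 × 5.8302% = 3.1789%
β_Holloway = ρ·σ_i/σ_m = 0.585 × 49.45 / 19.44 = 1.4881
E(R_Holloway) = R_f + β × MRP = 3.1789% + 1.4881 × 5.8302% = 11.85%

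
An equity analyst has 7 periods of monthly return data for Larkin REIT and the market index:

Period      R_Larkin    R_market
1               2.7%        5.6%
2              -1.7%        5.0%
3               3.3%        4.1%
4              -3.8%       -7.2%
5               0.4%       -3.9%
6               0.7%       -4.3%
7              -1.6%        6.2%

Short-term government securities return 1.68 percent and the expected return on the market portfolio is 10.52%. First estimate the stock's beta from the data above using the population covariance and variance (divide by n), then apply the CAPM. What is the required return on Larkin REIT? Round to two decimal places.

3.19%

Mean R_i = (2.7 − 1.7 + 3.3 − 3.8 + 0.4 + 0.7 − 1.6) / 7 = 0.0000%
Mean R_m = (5.6 + 5.0 + 4.1 − 7.2 − 3.9 − 4.3 + 6.2) / 7 = 0.7857%
Σ(R_i − R̄_i)(R_m − R̄_m) = 33.0200  ⇒  Cov = 33.0200 / 7 = 4.7171
Σ(R_m − R̄_m)² = 192.8286  ⇒  Var(R_m) = 192.8286 / 7 = 27.5469
β = Cov / Var(R_m) = 4.7171 / 27.5469 = 0.1712
MRP = 10.52% − 1.68% = 8.84%
E(R) = R_f + β × MRP = 1.68% + 0.1712 × 8.84% = 3.19%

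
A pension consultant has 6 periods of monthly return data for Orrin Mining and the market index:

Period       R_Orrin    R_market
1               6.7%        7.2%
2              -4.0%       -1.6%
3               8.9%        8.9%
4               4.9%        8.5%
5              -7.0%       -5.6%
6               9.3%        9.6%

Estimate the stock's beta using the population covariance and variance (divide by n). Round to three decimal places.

Mean R_i = (6.7 − 4.0 + 8.9 + 4.9 − 7.0 + 9.3) / 6 = 3.1333%
Mean R_m = (7.2 − 1.6 + 8.9 + 8.5 − 5.6 + 9.6) / 6 = 4.5000%
Σ(R_i − R̄_i)(R_m − R̄_m) = 219.3800  ⇒  Cov = 219.3800 / 6 = 36.5633
Σ(R_m − R̄_m)² = 207.8800  ⇒  Var(R_m) = 207.8800 / 6 = 34.6467
β = Cov / Var(R_m) = 36.5633 / 34.6467 = 1.0553

1.055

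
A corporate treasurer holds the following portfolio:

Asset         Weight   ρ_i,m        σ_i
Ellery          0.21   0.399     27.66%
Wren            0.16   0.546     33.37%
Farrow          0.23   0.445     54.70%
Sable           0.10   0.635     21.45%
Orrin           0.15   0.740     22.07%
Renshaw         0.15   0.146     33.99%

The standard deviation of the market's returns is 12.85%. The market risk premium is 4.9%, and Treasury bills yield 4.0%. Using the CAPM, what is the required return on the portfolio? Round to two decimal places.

9.87%

β_Ellery = 0.399 × 27.66% / 12.85% = 0.8589
β_Wren = 0.546 × 33.37% / 12.85% = 1.4179
β_Farrow = 0.445 × 54.70% / 12.85% = 1.8943
β_Sable = 0.635 × 21.45% / 12.85% = 1.0600
β_Orrin = 0.740 × 22.07% / 12.85% = 1.2710
β_Renshaw = 0.146 × 33.99% / 12.85% = 0.3862
β_P = Σ w_i β_i = 0.21×0.8589 + 0.16×1.4179 + 0.23×1.8943 + 0.10×1.0600 + 0.15×1.2710 + 0.15×0.3862 = 1.1975
E(R_P) = R_f + β_P × MRP = 4.0% + 1.1975 × 4.9% = 9.87%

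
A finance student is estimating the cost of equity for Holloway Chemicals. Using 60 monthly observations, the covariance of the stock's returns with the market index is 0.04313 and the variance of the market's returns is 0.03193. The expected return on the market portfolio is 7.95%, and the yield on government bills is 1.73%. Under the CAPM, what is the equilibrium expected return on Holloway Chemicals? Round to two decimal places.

10.13%

β = Cov(R_i, R_m) / Var(R_m) = 0.04313 / 0.03193 = 1.3508
MRP = 7.95% − 1.73% = 6.22%
E(R) = R_f + β × MRP = 1.73% + 1.3508 × 6.22% = 10.13%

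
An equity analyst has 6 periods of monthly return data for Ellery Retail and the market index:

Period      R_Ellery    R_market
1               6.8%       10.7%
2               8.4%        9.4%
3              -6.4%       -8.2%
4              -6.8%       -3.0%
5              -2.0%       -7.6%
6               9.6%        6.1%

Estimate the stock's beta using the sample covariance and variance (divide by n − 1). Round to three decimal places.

0.785

Mean R_i = (6.8 + 8.4 − 6.4 − 6.8 − 2.0 + 9.6) / 6 = 1.6000%
Mean R_m = (10.7 + 9.4 − 8.2 − 3.0 − 7.6 + 6.1) / 6 = 1.2333%
Σ(R_i − R̄_i)(R_m − R̄_m) = 286.5200  ⇒  Cov = 286.5200 / 5 = 57.3040
Σ(R_m − R̄_m)² = 364.9333  ⇒  Var(R_m) = 364.9333 / 5 = 72.9867
β = Cov / Var(R_m) = 57.3040 / 72.9867 = 0.7851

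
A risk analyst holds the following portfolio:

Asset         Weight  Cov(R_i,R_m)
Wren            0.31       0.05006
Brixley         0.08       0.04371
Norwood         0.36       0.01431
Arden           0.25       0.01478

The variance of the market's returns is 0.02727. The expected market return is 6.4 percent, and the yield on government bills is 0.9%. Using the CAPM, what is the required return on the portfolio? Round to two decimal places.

β_Wren = 0.05006 / 0.02727 = 1.8357
β_Brixley = 0.04371 / 0.02727 = 1.6029
β_Norwood = 0.01431 / 0.02727 = 0.5248
β_Arden = 0.01478 / 0.02727 = 0.5420
β_P = Σ w_i β_i = 0.31×1.8357 + 0.08×1.6029 + 0.36×0.5248 + 0.25×0.5420 = 1.0217
MRP = 6.4% − 0.9% = 5.50%
E(R_P) = R_f + β_P × MRP = 0.9% + 1.0217 × 5.5% = 6.52%

6.52%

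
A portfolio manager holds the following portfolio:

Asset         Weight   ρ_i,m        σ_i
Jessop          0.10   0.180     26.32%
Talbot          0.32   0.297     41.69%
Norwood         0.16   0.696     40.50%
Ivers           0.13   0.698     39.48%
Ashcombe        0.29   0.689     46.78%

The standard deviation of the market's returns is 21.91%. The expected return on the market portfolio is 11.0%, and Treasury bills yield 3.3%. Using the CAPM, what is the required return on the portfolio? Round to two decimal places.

10.99%

β_Jessop = 0.180 × 26.32% / 21.91% = 0.2162
β_Talbot = 0.297 × 41.69% / 21.91% = 0.5651
β_Norwood = 0.696 × 40.50% / 21.91% = 1.2865
β_Ivers = 0.698 × 39.48% / 21.91% = 1.2577
β_Ashcombe = 0.689 × 46.78% / 21.91% = 1.4711
β_P = Σ w_i β_i = 0.10×0.2162 + 0.32×0.5651 + 0.16×1.2865 + 0.13×1.2577 + 0.29×1.4711 = 0.9984
MRP = 11.0% − 3.3% = 7.70%
E(R_P) = R_f + β_P × MRP = 3.3% + 0.9984 × 7.7% = 10.99%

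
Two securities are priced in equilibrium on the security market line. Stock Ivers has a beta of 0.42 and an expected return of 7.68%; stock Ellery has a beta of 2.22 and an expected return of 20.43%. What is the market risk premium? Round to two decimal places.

7.08%

Both satisfy E(R) = R_f + β·MRP, so the slope of the SML is
MRP = (20.43% − 7.68%) / (2.22 − 0.42) = 12.75% / 1.80 = 7.0833%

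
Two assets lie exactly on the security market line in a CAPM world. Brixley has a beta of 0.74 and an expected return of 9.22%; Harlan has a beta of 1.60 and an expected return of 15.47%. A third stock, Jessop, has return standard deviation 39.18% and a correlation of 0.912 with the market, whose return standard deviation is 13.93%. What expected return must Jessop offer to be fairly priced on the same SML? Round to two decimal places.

22.48%

MRP = (15.47% − 9.22%) / (1.60 − 0.74) = 7.2674%
R_f = 9.22% − 0.74 × 7.2674% = 3.8421%
β_Jessop = ρ·σ_i/σ_m = 0.912 × 39.18 / 13.93 = 2.5651
E(R_Jessop) = R_f + β × MRP = 3.8421% + 2.5651 × 7.2674% = 22.48%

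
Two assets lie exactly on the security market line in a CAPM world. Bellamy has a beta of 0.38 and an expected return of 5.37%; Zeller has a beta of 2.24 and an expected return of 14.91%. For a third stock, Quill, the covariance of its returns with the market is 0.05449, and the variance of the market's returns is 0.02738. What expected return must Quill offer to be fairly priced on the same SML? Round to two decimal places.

13.63%

MRP = (14.91% − 5.37%) / (2.24 − 0.38) = 5.1290%
R_f = 5.37% − 0.38 × 5.1290% = 3.4210%
β_Quill = Cov / Var(R_m) = 0.05449 / 0.02738 = 1.9901
E(R_Quill) = R_f + β × MRP = 3.4210% + 1.9901 × 5.1290% = 13.63%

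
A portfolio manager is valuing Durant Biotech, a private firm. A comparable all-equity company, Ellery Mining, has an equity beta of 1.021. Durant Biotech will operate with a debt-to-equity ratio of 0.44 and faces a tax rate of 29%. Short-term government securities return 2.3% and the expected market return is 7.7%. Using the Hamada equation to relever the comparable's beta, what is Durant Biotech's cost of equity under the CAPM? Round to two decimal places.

9.54%

β_L = β_U × [1 + (1 − t)(D/E)] = 1.021 × [1 + (1 − 0.29) × 0.44]
    = 1.021 × [1 + 0.71 × 0.44] = 1.021 × 1.3124 = 1.3400
MRP = 7.7% − 2.3% = 5.40%
E(R) = R_f + β_L × MRP = 2.3% + 1.3400 × 5.4% = 9.54%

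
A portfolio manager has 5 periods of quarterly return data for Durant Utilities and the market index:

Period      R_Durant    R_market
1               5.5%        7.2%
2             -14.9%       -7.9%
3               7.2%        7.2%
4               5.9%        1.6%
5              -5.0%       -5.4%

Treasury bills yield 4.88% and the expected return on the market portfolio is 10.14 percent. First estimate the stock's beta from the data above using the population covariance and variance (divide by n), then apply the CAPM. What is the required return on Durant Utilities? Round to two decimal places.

Mean R_i = (5.5 − 14.9 + 7.2 + 5.9 − 5.0) / 5 = -0.2600%
Mean R_m = (7.2 − 7.9 + 7.2 + 1.6 − 5.4) / 5 = 0.5400%
Σ(R_i − R̄_i)(R_m − R̄_m) = 246.2920  ⇒  Cov = 246.2920 / 5 = 49.2584
Σ(R_m − R̄_m)² = 196.3520  ⇒  Var(R_m) = 196.3520 / 5 = 39.2704
β = Cov / Var(R_m) = 49.2584 / 39.2704 = 1.2543
MRP = 10.14% − 4.88% = 5.26%
E(R) = R_f + β × MRP = 4.88% + 1.2543 × 5.26% = 11.48%

11.48%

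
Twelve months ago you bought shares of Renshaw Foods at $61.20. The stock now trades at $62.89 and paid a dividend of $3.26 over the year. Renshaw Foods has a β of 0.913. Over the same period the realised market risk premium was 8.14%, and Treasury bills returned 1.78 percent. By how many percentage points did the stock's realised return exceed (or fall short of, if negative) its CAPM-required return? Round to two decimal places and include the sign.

Realised HPR = (P1 + D1 − P0) / P0 = (62.89 + 3.26 − 61.20) / 61.20 = 4.95 / 61.20 = 8.0882%
CAPM required = R_f + β·MRP = 1.78% + 0.913 × 8.14% = 9.21182%
α = realised − required = 8.0882% − 9.21182% = -1.12%

-1.12%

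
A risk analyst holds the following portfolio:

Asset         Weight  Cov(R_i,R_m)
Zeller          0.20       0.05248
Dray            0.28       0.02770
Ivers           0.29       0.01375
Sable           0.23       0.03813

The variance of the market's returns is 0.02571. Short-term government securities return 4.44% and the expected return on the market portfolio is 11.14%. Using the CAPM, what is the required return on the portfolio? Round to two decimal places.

12.52%

β_Zeller = 0.05248 / 0.02571 = 2.0412
β_Dray = 0.02770 / 0.02571 = 1.0774
β_Ivers = 0.01375 / 0.02571 = 0.5348
β_Sable = 0.03813 / 0.02571 = 1.4831
β_P = Σ w_i β_i = 0.20×2.0412 + 0.28×1.0774 + 0.29×0.5348 + 0.23×1.4831 = 1.2061
MRP = 11.14% − 4.44% = 6.70%
E(R_P) = R_f + β_P × MRP = 4.44% + 1.2061 × 6.70% = 12.52%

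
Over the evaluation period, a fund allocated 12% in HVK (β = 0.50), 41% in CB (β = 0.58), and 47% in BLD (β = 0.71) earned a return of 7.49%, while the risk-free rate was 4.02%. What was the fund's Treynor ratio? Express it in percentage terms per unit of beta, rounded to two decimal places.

β_P = 0.12×0.50 + 0.41×0.58 + 0.47×0.71 = 0.6315
Treynor = (R_P − R_f) / β_P = (7.49% − 4.02%) / 0.6315 = 3.47% / 0.6315 = 5.49%

5.49%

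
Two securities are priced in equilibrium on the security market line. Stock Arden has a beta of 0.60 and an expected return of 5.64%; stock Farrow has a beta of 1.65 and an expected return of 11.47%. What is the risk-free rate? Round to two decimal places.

Both satisfy E(R) = R_f + β·MRP, so the slope of the SML is
MRP = (11.47% − 5.64%) / (1.65 − 0.60) = 5.83% / 1.05 = 5.5524%
R_f = E(R_Arden) − β_Arden·MRP = 5.64% − 0.60 × 5.5524% = 2.3086%

2.31%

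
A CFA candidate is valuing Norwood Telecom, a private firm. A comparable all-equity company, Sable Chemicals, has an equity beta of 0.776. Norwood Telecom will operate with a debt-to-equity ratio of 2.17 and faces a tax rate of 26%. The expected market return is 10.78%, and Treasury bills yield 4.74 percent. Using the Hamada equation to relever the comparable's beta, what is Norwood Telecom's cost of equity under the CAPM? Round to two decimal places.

β_L = β_U × [1 + (1 − t)(D/E)] = 0.776 × [1 + (1 − 0.26) × 2.17]
    = 0.776 × [1 + 0.74 × 2.17] = 0.776 × 2.6058 = 2.0221
MRP = 10.78% − 4.74% = 6.04%
E(R) = R_f + β_L × MRP = 4.74% + 2.0221 × 6.04% = 16.95%

16.95%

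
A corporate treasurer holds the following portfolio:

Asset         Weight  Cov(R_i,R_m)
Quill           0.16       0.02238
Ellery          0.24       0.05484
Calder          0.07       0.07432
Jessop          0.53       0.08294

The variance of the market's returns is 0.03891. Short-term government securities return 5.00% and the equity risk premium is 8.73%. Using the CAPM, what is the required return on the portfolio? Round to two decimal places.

β_Quill = 0.02238 / 0.03891 = 0.5752
β_Ellery = 0.05484 / 0.03891 = 1.4094
β_Calder = 0.07432 / 0.03891 = 1.9100
β_Jessop = 0.08294 / 0.03891 = 2.1316
β_P = Σ w_i β_i = 0.16×0.5752 + 0.24×1.4094 + 0.07×1.9100 + 0.53×2.1316 = 1.6937
E(R_P) = R_f + β_P × MRP = 5.00% + 1.6937 × 8.73% = 19.79%

19.79%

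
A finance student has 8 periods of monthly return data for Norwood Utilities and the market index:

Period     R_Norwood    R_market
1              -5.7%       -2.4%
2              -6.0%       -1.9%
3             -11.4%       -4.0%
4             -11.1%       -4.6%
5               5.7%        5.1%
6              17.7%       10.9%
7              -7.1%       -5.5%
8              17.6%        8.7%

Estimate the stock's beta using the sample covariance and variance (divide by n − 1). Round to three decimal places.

Mean R_i = (-5.7 − 6.0 − 11.4 − 11.1 + 5.7 + 17.7 − 7.1 + 17.6) / 8 = -0.0375%
Mean R_m = (-2.4 − 1.9 − 4.0 − 4.6 + 5.1 + 10.9 − 5.5 + 8.7) / 8 = 0.7875%
Σ(R_i − R̄_i)(R_m − R̄_m) = 536.1463  ⇒  Cov = 536.1463 / 7 = 76.5923
Σ(R_m − R̄_m)² = 292.3288  ⇒  Var(R_m) = 292.3288 / 7 = 41.7613
β = Cov / Var(R_m) = 76.5923 / 41.7613 = 1.8340

1.834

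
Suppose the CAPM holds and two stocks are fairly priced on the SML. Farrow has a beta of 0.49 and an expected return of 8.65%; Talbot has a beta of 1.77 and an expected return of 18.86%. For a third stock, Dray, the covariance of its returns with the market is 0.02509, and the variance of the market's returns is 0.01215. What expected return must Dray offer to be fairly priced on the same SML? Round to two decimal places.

MRP = (18.86% − 8.65%) / (1.77 − 0.49) = 7.9766%
R_f = 8.65% − 0.49 × 7.9766% = 4.7415%
β_Dray = Cov / Var(R_m) = 0.02509 / 0.01215 = 2.0650
E(R_Dray) = R_f + β × MRP = 4.7415% + 2.0650 × 7.9766% = 21.21%

21.21%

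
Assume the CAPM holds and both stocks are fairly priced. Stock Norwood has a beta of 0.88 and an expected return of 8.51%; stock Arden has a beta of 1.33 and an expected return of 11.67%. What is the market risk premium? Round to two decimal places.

Both satisfy E(R) = R_f + β·MRP, so the slope of the SML is
MRP = (11.67% − 8.51%) / (1.33 − 0.88) = 3.16% / 0.45 = 7.0222%

7.02%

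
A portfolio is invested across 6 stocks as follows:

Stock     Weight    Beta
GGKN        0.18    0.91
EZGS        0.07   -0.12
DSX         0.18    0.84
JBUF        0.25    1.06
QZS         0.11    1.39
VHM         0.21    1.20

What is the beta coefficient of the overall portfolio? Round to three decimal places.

0.977

β_P = Σ w_i β_i = 0.18×0.91 + 0.07×-0.12 + 0.18×0.84 + 0.25×1.06 + 0.11×1.39 + 0.21×1.20 = 0.9765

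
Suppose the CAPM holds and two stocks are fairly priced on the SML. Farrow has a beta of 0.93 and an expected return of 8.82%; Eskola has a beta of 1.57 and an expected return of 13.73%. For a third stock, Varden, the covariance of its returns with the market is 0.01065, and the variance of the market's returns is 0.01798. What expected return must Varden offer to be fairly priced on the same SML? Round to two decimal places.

MRP = (13.73% − 8.82%) / (1.57 − 0.93) = 7.6719%
R_f = 8.82% − 0.93 × 7.6719% = 1.6851%
β_Varden = Cov / Var(R_m) = 0.01065 / 0.01798 = 0.5923
E(R_Varden) = R_f + β × MRP = 1.6851% + 0.5923 × 7.6719% = 6.23%

6.23%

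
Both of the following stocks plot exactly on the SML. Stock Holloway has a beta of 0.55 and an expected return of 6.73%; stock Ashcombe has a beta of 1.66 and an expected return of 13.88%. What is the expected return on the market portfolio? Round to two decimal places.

Both satisfy E(R) = R_f + β·MRP, so the slope of the SML is
MRP = (13.88% − 6.73%) / (1.66 − 0.55) = 7.15% / 1.11 = 6.4414%
R_f = E(R_Holloway) − β_Holloway·MRP = 6.73% − 0.55 × 6.4414% = 3.1872%
E(R_m) = R_f + MRP = 3.1872% + 6.4414% = 9.63%

9.63%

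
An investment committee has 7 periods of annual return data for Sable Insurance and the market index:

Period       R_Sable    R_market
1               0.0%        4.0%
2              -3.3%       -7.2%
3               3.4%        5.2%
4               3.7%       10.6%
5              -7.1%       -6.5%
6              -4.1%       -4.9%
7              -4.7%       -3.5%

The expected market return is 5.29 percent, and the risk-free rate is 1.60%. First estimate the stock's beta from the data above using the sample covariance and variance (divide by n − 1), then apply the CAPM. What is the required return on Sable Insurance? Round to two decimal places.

Mean R_i = (0.0 − 3.3 + 3.4 + 3.7 − 7.1 − 4.1 − 4.7) / 7 = -1.7286%
Mean R_m = (4.0 − 7.2 + 5.2 + 10.6 − 6.5 − 4.9 − 3.5) / 7 = -0.3286%
Σ(R_i − R̄_i)(R_m − R̄_m) = 159.3743  ⇒  Cov = 159.3743 / 6 = 26.5624
Σ(R_m − R̄_m)² = 284.9943  ⇒  Var(R_m) = 284.9943 / 6 = 47.4991
β = Cov / Var(R_m) = 26.5624 / 47.4991 = 0.5592
MRP = 5.29% − 1.60% = 3.69%
E(R) = R_f + β × MRP = 1.60% + 0.5592 × 3.69% = 3.66%

3.66%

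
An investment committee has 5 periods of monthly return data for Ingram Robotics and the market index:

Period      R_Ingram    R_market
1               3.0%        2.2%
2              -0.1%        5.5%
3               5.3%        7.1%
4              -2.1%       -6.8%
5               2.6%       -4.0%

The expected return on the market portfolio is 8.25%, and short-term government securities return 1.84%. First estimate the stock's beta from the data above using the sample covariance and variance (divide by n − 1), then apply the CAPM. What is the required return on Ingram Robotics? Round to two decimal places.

Mean R_i = (3.0 − 0.1 + 5.3 − 2.1 + 2.6) / 5 = 1.7400%
Mean R_m = (2.2 + 5.5 + 7.1 − 6.8 − 4.0) / 5 = 0.8000%
Σ(R_i − R̄_i)(R_m − R̄_m) = 40.6000  ⇒  Cov = 40.6000 / 4 = 10.1500
Σ(R_m − R̄_m)² = 144.5400  ⇒  Var(R_m) = 144.5400 / 4 = 36.1350
β = Cov / Var(R_m) = 10.1500 / 36.1350 = 0.2809
MRP = 8.25% − 1.84% = 6.41%
E(R) = R_f + β × MRP = 1.84% + 0.2809 × 6.41% = 3.64%

3.64%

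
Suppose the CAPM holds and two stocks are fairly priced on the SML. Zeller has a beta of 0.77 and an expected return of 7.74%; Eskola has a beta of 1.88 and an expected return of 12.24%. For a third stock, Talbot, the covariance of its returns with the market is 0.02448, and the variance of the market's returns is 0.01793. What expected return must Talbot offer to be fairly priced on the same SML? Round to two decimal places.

MRP = (12.24% − 7.74%) / (1.88 − 0.77) = 4.0541%
R_f = 7.74% − 0.77 × 4.0541% = 4.6183%
β_Talbot = Cov / Var(R_m) = 0.02448 / 0.01793 = 1.3653
E(R_Talbot) = R_f + β × MRP = 4.6183% + 1.3653 × 4.0541% = 10.15%

10.15%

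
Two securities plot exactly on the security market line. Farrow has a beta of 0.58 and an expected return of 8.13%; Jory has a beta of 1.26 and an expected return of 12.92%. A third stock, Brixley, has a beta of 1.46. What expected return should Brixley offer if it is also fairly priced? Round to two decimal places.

MRP (SML slope) = (12.92% − 8.13%) / (1.26 − 0.58) = 4.79% / 0.68 = 7.0441%
R_f (intercept) = 8.13% − 0.58 × 7.0441% = 4.0444%
E(R_Brixley) = R_f + β × MRP = 4.0444% + 1.46 × 7.0441% = 14.33%

14.33%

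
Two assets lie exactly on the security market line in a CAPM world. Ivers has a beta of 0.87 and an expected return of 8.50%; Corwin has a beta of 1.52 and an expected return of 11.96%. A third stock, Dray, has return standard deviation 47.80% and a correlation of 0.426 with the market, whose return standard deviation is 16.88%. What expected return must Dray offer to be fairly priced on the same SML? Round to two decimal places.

10.29%

MRP = (11.96% − 8.50%) / (1.52 − 0.87) = 5.3231%
R_f = 8.50% − 0.87 × 5.3231% = 3.8689%
β_Dray = ρ·σ_i/σ_m = 0.426 × 47.80 / 16.88 = 1.2063
E(R_Dray) = R_f + β × MRP = 3.8689% + 1.2063 × 5.3231% = 10.29%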